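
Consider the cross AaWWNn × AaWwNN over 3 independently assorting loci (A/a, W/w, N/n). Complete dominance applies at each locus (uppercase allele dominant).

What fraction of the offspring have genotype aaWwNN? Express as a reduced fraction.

AaWWNn gametes: AWN×2, AWn×2, aWN×2, aWn×2
AaWwNN gametes: AWN×2, AwN×2, aWN×2, awN×2
AaWWNn×AaWwNN grid (8·8=64): AAWWNN=4 AAWWNn=4 AAWwNN=4 AAWwNn=4 AaWWNN=8 AaWWNn=8 AaWwNN=8 AaWwNn=8 aaWWNN=4 aaWWNn=4 aaWwNN=4 aaWwNn=4
aaWwNN hits 4/64; gcd=4; 4÷4/64÷4 = 1/16

P(aaWwNN) = 1/16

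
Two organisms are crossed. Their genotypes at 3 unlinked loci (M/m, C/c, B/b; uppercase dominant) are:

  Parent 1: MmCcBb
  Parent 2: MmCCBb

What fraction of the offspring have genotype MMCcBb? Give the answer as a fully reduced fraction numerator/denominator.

P(MMCcBb) = 1/16

MmCcBb gametes: MCB×1, MCb×1, McB×1, Mcb×1, mCB×1, mCb×1, mcB×1, mcb×1
MmCCBb gametes: MCB×2, MCb×2, mCB×2, mCb×2
MmCcBb×MmCCBb grid (8·8=64): MMCCBB=2 MMCCBb=4 MMCCbb=2 MMCcBB=2 MMCcBb=4 MMCcbb=2 MmCCBB=4 MmCCBb=8 MmCCbb=4 MmCcBB=4 MmCcBb=8 MmCcbb=4 mmCCBB=2 mmCCBb=4 mmCCbb=2 mmCcBB=2 mmCcBb=4 mmCcbb=2
MMCcBb hits 4/64; gcd=4; 4÷4/64÷4 = 1/16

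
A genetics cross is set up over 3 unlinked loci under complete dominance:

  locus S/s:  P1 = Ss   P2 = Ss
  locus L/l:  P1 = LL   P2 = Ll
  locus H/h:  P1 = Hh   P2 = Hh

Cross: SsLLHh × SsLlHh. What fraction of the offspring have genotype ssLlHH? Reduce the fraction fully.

P(ssLlHH) = 1/32

SsLLHh gametes: SLH×2, SLh×2, sLH×2, sLh×2
SsLlHh gametes: SLH×1, SLh×1, SlH×1, Slh×1, sLH×1, sLh×1, slH×1, slh×1
SsLLHh×SsLlHh grid (8·8=64): SSLLHH=2 SSLLHh=4 SSLLhh=2 SSLlHH=2 SSLlHh=4 SSLlhh=2 SsLLHH=4 SsLLHh=8 SsLLhh=4 SsLlHH=4 SsLlHh=8 SsLlhh=4 ssLLHH=2 ssLLHh=4 ssLLhh=2 ssLlHH=2 ssLlHh=4 ssLlhh=2
ssLlHH hits 2/64; gcd=2; 2÷2/64÷2 = 1/32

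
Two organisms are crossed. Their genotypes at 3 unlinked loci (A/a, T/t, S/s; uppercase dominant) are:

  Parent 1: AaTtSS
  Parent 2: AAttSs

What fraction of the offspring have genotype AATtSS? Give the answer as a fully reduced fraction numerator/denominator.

AaTtSS gametes: ATS×2, AtS×2, aTS×2, atS×2
AAttSs gametes: AtS×4, Ats×4
AaTtSS×AAttSs grid (8·8=64): AATtSS=8 AATtSs=8 AAttSS=8 AAttSs=8 AaTtSS=8 AaTtSs=8 AattSS=8 AattSs=8
AATtSS hits 8/64; gcd=8; 8÷8/64÷8 = 1/8

P(AATtSS) = 1/8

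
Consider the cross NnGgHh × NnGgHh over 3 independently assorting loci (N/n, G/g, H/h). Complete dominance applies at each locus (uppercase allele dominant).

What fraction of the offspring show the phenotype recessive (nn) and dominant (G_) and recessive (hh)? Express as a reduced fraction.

P(nn G_ hh) = 3/64

NnGgHh gametes: NGH×1, NGh×1, NgH×1, Ngh×1, nGH×1, nGh×1, ngH×1, ngh×1
NnGgHh gametes: NGH×1, NGh×1, NgH×1, Ngh×1, nGH×1, nGh×1, ngH×1, ngh×1
NnGgHh×NnGgHh grid (8·8=64): NNGGHH=1 NNGGHh=2 NNGGhh=1 NNGgHH=2 NNGgHh=4 NNGghh=2 NNggHH=1 NNggHh=2 NNgghh=1 NnGGHH=2 NnGGHh=4 NnGGhh=2 NnGgHH=4 NnGgHh=8 NnGghh=4 NnggHH=2 NnggHh=4 Nngghh=2 nnGGHH=1 nnGGHh=2 nnGGhh=1 nnGgHH=2 nnGgHh=4 nnGghh=2 nnggHH=1 nnggHh=2 nngghh=1
nn G_ hh hits 3/64; gcd=1; 3÷1/64÷1 = 3/64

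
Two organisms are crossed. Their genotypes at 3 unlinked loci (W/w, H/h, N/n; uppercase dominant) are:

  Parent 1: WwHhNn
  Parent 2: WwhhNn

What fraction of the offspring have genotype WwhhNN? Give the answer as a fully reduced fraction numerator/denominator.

WwHhNn gametes: WHN×1, WHn×1, WhN×1, Whn×1, wHN×1, wHn×1, whN×1, whn×1
WwhhNn gametes: WhN×2, Whn×2, whN×2, whn×2
WwHhNn×WwhhNn grid (8·8=64): WWHhNN=2 WWHhNn=4 WWHhnn=2 WWhhNN=2 WWhhNn=4 WWhhnn=2 WwHhNN=4 WwHhNn=8 WwHhnn=4 WwhhNN=4 WwhhNn=8 Wwhhnn=4 wwHhNN=2 wwHhNn=4 wwHhnn=2 wwhhNN=2 wwhhNn=4 wwhhnn=2
WwhhNN hits 4/64; gcd=4; 4÷4/64÷4 = 1/16

P(WwhhNN) = 1/16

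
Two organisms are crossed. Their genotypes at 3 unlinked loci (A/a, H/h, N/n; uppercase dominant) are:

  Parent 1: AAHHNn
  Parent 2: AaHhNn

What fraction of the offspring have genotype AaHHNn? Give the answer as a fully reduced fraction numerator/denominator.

P(AaHHNn) = 1/8

AAHHNn gametes: AHN×4, AHn×4
AaHhNn gametes: AHN×1, AHn×1, AhN×1, Ahn×1, aHN×1, aHn×1, ahN×1, ahn×1
AAHHNn×AaHhNn grid (8·8=64): AAHHNN=4 AAHHNn=8 AAHHnn=4 AAHhNN=4 AAHhNn=8 AAHhnn=4 AaHHNN=4 AaHHNn=8 AaHHnn=4 AaHhNN=4 AaHhNn=8 AaHhnn=4
AaHHNn hits 8/64; gcd=8; 8÷8/64÷8 = 1/8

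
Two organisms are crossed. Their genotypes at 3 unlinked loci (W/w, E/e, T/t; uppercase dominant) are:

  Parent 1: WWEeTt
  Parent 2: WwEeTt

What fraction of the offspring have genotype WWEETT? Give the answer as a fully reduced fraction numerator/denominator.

WWEeTt gametes: WET×2, WEt×2, WeT×2, Wet×2
WwEeTt gametes: WET×1, WEt×1, WeT×1, Wet×1, wET×1, wEt×1, weT×1, wet×1
WWEeTt×WwEeTt grid (8·8=64): WWEETT=2 WWEETt=4 WWEEtt=2 WWEeTT=4 WWEeTt=8 WWEett=4 WWeeTT=2 WWeeTt=4 WWeett=2 WwEETT=2 WwEETt=4 WwEEtt=2 WwEeTT=4 WwEeTt=8 WwEett=4 WweeTT=2 WweeTt=4 Wweett=2
WWEETT hits 2/64; gcd=2; 2÷2/64÷2 = 1/32

P(WWEETT) = 1/32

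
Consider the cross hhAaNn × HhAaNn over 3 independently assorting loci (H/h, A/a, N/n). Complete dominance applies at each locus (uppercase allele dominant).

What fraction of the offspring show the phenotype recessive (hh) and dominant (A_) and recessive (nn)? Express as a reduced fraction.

P(hh A_ nn) = 3/32

hhAaNn gametes: hAN×2, hAn×2, haN×2, han×2
HhAaNn gametes: HAN×1, HAn×1, HaN×1, Han×1, hAN×1, hAn×1, haN×1, han×1
hhAaNn×HhAaNn grid (8·8=64): HhAANN=2 HhAANn=4 HhAAnn=2 HhAaNN=4 HhAaNn=8 HhAann=4 HhaaNN=2 HhaaNn=4 Hhaann=2 hhAANN=2 hhAANn=4 hhAAnn=2 hhAaNN=4 hhAaNn=8 hhAann=4 hhaaNN=2 hhaaNn=4 hhaann=2
hh A_ nn hits 6/64; gcd=2; 6÷2/64÷2 = 3/32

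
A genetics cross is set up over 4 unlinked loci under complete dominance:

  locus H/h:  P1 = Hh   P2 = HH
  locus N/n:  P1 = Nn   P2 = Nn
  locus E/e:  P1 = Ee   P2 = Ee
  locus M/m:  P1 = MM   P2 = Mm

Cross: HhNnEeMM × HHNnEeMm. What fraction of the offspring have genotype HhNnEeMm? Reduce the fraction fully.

P(HhNnEeMm) = 1/16

HhNnEeMM gametes: HNEM×2, HNeM×2, HnEM×2, HneM×2, hNEM×2, hNeM×2, hnEM×2, hneM×2
HHNnEeMm gametes: HNEM×2, HNEm×2, HNeM×2, HNem×2, HnEM×2, HnEm×2, HneM×2, Hnem×2
HhNnEeMM×HHNnEeMm grid (16·16=256): HHNNEEMM=4 HHNNEEMm=4 HHNNEeMM=8 HHNNEeMm=8 HHNNeeMM=4 HHNNeeMm=4 HHNnEEMM=8 HHNnEEMm=8 HHNnEeMM=16 HHNnEeMm=16 HHNneeMM=8 HHNneeMm=8 HHnnEEMM=4 HHnnEEMm=4 HHnnEeMM=8 HHnnEeMm=8 HHnneeMM=4 HHnneeMm=4 HhNNEEMM=4 HhNNEEMm=4 HhNNEeMM=8 HhNNEeMm=8 HhNNeeMM=4 HhNNeeMm=4 HhNnEEMM=8 HhNnEEMm=8 HhNnEeMM=16 HhNnEeMm=16 HhNneeMM=8 HhNneeMm=8 HhnnEEMM=4 HhnnEEMm=4 HhnnEeMM=8 HhnnEeMm=8 HhnneeMM=4 HhnneeMm=4
HhNnEeMm hits 16/256; gcd=16; 16÷16/256÷16 = 1/16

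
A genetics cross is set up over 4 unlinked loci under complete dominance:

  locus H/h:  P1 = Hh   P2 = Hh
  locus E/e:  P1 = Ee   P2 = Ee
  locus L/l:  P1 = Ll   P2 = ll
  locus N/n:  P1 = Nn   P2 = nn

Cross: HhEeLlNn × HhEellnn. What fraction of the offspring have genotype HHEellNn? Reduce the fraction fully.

HhEeLlNn gametes: HELN×1, HELn×1, HElN×1, HEln×1, HeLN×1, HeLn×1, HelN×1, Heln×1, hELN×1, hELn×1, hElN×1, hEln×1, heLN×1, heLn×1, helN×1, heln×1
HhEellnn gametes: HEln×4, Heln×4, hEln×4, heln×4
HhEeLlNn×HhEellnn grid (16·16=256): HHEELlNn=4 HHEELlnn=4 HHEEllNn=4 HHEEllnn=4 HHEeLlNn=8 HHEeLlnn=8 HHEellNn=8 HHEellnn=8 HHeeLlNn=4 HHeeLlnn=4 HHeellNn=4 HHeellnn=4 HhEELlNn=8 HhEELlnn=8 HhEEllNn=8 HhEEllnn=8 HhEeLlNn=16 HhEeLlnn=16 HhEellNn=16 HhEellnn=16 HheeLlNn=8 HheeLlnn=8 HheellNn=8 Hheellnn=8 hhEELlNn=4 hhEELlnn=4 hhEEllNn=4 hhEEllnn=4 hhEeLlNn=8 hhEeLlnn=8 hhEellNn=8 hhEellnn=8 hheeLlNn=4 hheeLlnn=4 hheellNn=4 hheellnn=4
HHEellNn hits 8/256; gcd=8; 8÷8/256÷8 = 1/32

P(HHEellNn) = 1/32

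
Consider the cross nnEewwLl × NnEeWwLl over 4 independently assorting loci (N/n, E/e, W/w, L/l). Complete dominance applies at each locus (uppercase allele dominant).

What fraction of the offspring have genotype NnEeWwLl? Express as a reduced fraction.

P(NnEeWwLl) = 1/16

nnEewwLl gametes: nEwL×4, nEwl×4, newL×4, newl×4
NnEeWwLl gametes: NEWL×1, NEWl×1, NEwL×1, NEwl×1, NeWL×1, NeWl×1, NewL×1, Newl×1, nEWL×1, nEWl×1, nEwL×1, nEwl×1, neWL×1, neWl×1, newL×1, newl×1
nnEewwLl×NnEeWwLl grid (16·16=256): NnEEWwLL=4 NnEEWwLl=8 NnEEWwll=4 NnEEwwLL=4 NnEEwwLl=8 NnEEwwll=4 NnEeWwLL=8 NnEeWwLl=16 NnEeWwll=8 NnEewwLL=8 NnEewwLl=16 NnEewwll=8 NneeWwLL=4 NneeWwLl=8 NneeWwll=4 NneewwLL=4 NneewwLl=8 Nneewwll=4 nnEEWwLL=4 nnEEWwLl=8 nnEEWwll=4 nnEEwwLL=4 nnEEwwLl=8 nnEEwwll=4 nnEeWwLL=8 nnEeWwLl=16 nnEeWwll=8 nnEewwLL=8 nnEewwLl=16 nnEewwll=8 nneeWwLL=4 nneeWwLl=8 nneeWwll=4 nneewwLL=4 nneewwLl=8 nneewwll=4
NnEeWwLl hits 16/256; gcd=16; 16÷16/256÷16 = 1/16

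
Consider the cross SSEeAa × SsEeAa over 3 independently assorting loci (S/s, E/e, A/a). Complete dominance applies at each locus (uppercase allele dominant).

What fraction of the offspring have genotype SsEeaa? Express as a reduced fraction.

SSEeAa gametes: SEA×2, SEa×2, SeA×2, Sea×2
SsEeAa gametes: SEA×1, SEa×1, SeA×1, Sea×1, sEA×1, sEa×1, seA×1, sea×1
SSEeAa×SsEeAa grid (8·8=64): SSEEAA=2 SSEEAa=4 SSEEaa=2 SSEeAA=4 SSEeAa=8 SSEeaa=4 SSeeAA=2 SSeeAa=4 SSeeaa=2 SsEEAA=2 SsEEAa=4 SsEEaa=2 SsEeAA=4 SsEeAa=8 SsEeaa=4 SseeAA=2 SseeAa=4 Sseeaa=2
SsEeaa hits 4/64; gcd=4; 4÷4/64÷4 = 1/16

P(SsEeaa) = 1/16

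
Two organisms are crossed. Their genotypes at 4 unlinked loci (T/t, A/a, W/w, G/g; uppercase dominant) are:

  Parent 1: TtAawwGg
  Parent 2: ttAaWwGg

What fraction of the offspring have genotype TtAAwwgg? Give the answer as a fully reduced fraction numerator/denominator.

TtAawwGg gametes: TAwG×2, TAwg×2, TawG×2, Tawg×2, tAwG×2, tAwg×2, tawG×2, tawg×2
ttAaWwGg gametes: tAWG×2, tAWg×2, tAwG×2, tAwg×2, taWG×2, taWg×2, tawG×2, tawg×2
TtAawwGg×ttAaWwGg grid (16·16=256): TtAAWwGG=4 TtAAWwGg=8 TtAAWwgg=4 TtAAwwGG=4 TtAAwwGg=8 TtAAwwgg=4 TtAaWwGG=8 TtAaWwGg=16 TtAaWwgg=8 TtAawwGG=8 TtAawwGg=16 TtAawwgg=8 TtaaWwGG=4 TtaaWwGg=8 TtaaWwgg=4 TtaawwGG=4 TtaawwGg=8 Ttaawwgg=4 ttAAWwGG=4 ttAAWwGg=8 ttAAWwgg=4 ttAAwwGG=4 ttAAwwGg=8 ttAAwwgg=4 ttAaWwGG=8 ttAaWwGg=16 ttAaWwgg=8 ttAawwGG=8 ttAawwGg=16 ttAawwgg=8 ttaaWwGG=4 ttaaWwGg=8 ttaaWwgg=4 ttaawwGG=4 ttaawwGg=8 ttaawwgg=4
TtAAwwgg hits 4/256; gcd=4; 4÷4/256÷4 = 1/64

P(TtAAwwgg) = 1/64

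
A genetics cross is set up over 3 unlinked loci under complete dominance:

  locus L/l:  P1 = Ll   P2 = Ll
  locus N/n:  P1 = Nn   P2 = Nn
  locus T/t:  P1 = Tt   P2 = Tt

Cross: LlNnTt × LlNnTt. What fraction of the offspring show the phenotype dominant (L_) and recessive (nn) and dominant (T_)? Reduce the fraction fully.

LlNnTt gametes: LNT×1, LNt×1, LnT×1, Lnt×1, lNT×1, lNt×1, lnT×1, lnt×1
LlNnTt gametes: LNT×1, LNt×1, LnT×1, Lnt×1, lNT×1, lNt×1, lnT×1, lnt×1
LlNnTt×LlNnTt grid (8·8=64): LLNNTT=1 LLNNTt=2 LLNNtt=1 LLNnTT=2 LLNnTt=4 LLNntt=2 LLnnTT=1 LLnnTt=2 LLnntt=1 LlNNTT=2 LlNNTt=4 LlNNtt=2 LlNnTT=4 LlNnTt=8 LlNntt=4 LlnnTT=2 LlnnTt=4 Llnntt=2 llNNTT=1 llNNTt=2 llNNtt=1 llNnTT=2 llNnTt=4 llNntt=2 llnnTT=1 llnnTt=2 llnntt=1
L_ nn T_ hits 9/64; gcd=1; 9÷1/64÷1 = 9/64

P(L_ nn T_) = 9/64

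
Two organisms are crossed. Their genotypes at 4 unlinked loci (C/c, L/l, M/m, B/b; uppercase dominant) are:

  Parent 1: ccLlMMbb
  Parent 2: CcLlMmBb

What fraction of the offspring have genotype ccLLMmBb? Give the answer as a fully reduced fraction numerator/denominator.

P(ccLLMmBb) = 1/32

ccLlMMbb gametes: cLMb×8, clMb×8
CcLlMmBb gametes: CLMB×1, CLMb×1, CLmB×1, CLmb×1, ClMB×1, ClMb×1, ClmB×1, Clmb×1, cLMB×1, cLMb×1, cLmB×1, cLmb×1, clMB×1, clMb×1, clmB×1, clmb×1
ccLlMMbb×CcLlMmBb grid (16·16=256): CcLLMMBb=8 CcLLMMbb=8 CcLLMmBb=8 CcLLMmbb=8 CcLlMMBb=16 CcLlMMbb=16 CcLlMmBb=16 CcLlMmbb=16 CcllMMBb=8 CcllMMbb=8 CcllMmBb=8 CcllMmbb=8 ccLLMMBb=8 ccLLMMbb=8 ccLLMmBb=8 ccLLMmbb=8 ccLlMMBb=16 ccLlMMbb=16 ccLlMmBb=16 ccLlMmbb=16 ccllMMBb=8 ccllMMbb=8 ccllMmBb=8 ccllMmbb=8
ccLLMmBb hits 8/256; gcd=8; 8÷8/256÷8 = 1/32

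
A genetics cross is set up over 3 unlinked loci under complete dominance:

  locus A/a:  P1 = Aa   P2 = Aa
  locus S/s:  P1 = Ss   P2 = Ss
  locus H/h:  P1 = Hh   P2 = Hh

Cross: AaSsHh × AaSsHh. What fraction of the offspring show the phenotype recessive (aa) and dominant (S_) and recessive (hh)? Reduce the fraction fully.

AaSsHh gametes: ASH×1, ASh×1, AsH×1, Ash×1, aSH×1, aSh×1, asH×1, ash×1
AaSsHh gametes: ASH×1, ASh×1, AsH×1, Ash×1, aSH×1, aSh×1, asH×1, ash×1
AaSsHh×AaSsHh grid (8·8=64): AASSHH=1 AASSHh=2 AASShh=1 AASsHH=2 AASsHh=4 AASshh=2 AAssHH=1 AAssHh=2 AAsshh=1 AaSSHH=2 AaSSHh=4 AaSShh=2 AaSsHH=4 AaSsHh=8 AaSshh=4 AassHH=2 AassHh=4 Aasshh=2 aaSSHH=1 aaSSHh=2 aaSShh=1 aaSsHH=2 aaSsHh=4 aaSshh=2 aassHH=1 aassHh=2 aasshh=1
aa S_ hh hits 3/64; gcd=1; 3÷1/64÷1 = 3/64

P(aa S_ hh) = 3/64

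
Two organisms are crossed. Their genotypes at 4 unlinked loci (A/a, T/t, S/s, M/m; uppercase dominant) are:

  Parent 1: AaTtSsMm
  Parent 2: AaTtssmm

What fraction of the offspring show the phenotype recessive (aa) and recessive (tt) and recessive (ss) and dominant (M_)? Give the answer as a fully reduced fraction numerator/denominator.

P(aa tt ss M_) = 1/64

AaTtSsMm gametes: ATSM×1, ATSm×1, ATsM×1, ATsm×1, AtSM×1, AtSm×1, AtsM×1, Atsm×1, aTSM×1, aTSm×1, aTsM×1, aTsm×1, atSM×1, atSm×1, atsM×1, atsm×1
AaTtssmm gametes: ATsm×4, Atsm×4, aTsm×4, atsm×4
AaTtSsMm×AaTtssmm grid (16·16=256): AATTSsMm=4 AATTSsmm=4 AATTssMm=4 AATTssmm=4 AATtSsMm=8 AATtSsmm=8 AATtssMm=8 AATtssmm=8 AAttSsMm=4 AAttSsmm=4 AAttssMm=4 AAttssmm=4 AaTTSsMm=8 AaTTSsmm=8 AaTTssMm=8 AaTTssmm=8 AaTtSsMm=16 AaTtSsmm=16 AaTtssMm=16 AaTtssmm=16 AattSsMm=8 AattSsmm=8 AattssMm=8 Aattssmm=8 aaTTSsMm=4 aaTTSsmm=4 aaTTssMm=4 aaTTssmm=4 aaTtSsMm=8 aaTtSsmm=8 aaTtssMm=8 aaTtssmm=8 aattSsMm=4 aattSsmm=4 aattssMm=4 aattssmm=4
aa tt ss M_ hits 4/256; gcd=4; 4÷4/256÷4 = 1/64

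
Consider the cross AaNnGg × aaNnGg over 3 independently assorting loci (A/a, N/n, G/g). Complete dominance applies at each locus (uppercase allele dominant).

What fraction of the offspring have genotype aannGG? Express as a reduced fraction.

AaNnGg gametes: ANG×1, ANg×1, AnG×1, Ang×1, aNG×1, aNg×1, anG×1, ang×1
aaNnGg gametes: aNG×2, aNg×2, anG×2, ang×2
AaNnGg×aaNnGg grid (8·8=64): AaNNGG=2 AaNNGg=4 AaNNgg=2 AaNnGG=4 AaNnGg=8 AaNngg=4 AannGG=2 AannGg=4 Aanngg=2 aaNNGG=2 aaNNGg=4 aaNNgg=2 aaNnGG=4 aaNnGg=8 aaNngg=4 aannGG=2 aannGg=4 aanngg=2
aannGG hits 2/64; gcd=2; 2÷2/64÷2 = 1/32

P(aannGG) = 1/32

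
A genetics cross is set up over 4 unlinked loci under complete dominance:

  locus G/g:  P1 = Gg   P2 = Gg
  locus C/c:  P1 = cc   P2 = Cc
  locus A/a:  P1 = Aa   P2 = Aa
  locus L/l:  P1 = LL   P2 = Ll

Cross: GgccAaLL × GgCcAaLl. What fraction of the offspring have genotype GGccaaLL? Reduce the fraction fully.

P(GGccaaLL) = 1/64

GgccAaLL gametes: GcAL×4, GcaL×4, gcAL×4, gcaL×4
GgCcAaLl gametes: GCAL×1, GCAl×1, GCaL×1, GCal×1, GcAL×1, GcAl×1, GcaL×1, Gcal×1, gCAL×1, gCAl×1, gCaL×1, gCal×1, gcAL×1, gcAl×1, gcaL×1, gcal×1
GgccAaLL×GgCcAaLl grid (16·16=256): GGCcAALL=4 GGCcAALl=4 GGCcAaLL=8 GGCcAaLl=8 GGCcaaLL=4 GGCcaaLl=4 GGccAALL=4 GGccAALl=4 GGccAaLL=8 GGccAaLl=8 GGccaaLL=4 GGccaaLl=4 GgCcAALL=8 GgCcAALl=8 GgCcAaLL=16 GgCcAaLl=16 GgCcaaLL=8 GgCcaaLl=8 GgccAALL=8 GgccAALl=8 GgccAaLL=16 GgccAaLl=16 GgccaaLL=8 GgccaaLl=8 ggCcAALL=4 ggCcAALl=4 ggCcAaLL=8 ggCcAaLl=8 ggCcaaLL=4 ggCcaaLl=4 ggccAALL=4 ggccAALl=4 ggccAaLL=8 ggccAaLl=8 ggccaaLL=4 ggccaaLl=4
GGccaaLL hits 4/256; gcd=4; 4÷4/256÷4 = 1/64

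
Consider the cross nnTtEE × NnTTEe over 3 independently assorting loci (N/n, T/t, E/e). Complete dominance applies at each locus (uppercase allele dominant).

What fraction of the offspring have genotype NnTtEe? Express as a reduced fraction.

nnTtEE gametes: nTE×4, ntE×4
NnTTEe gametes: NTE×2, NTe×2, nTE×2, nTe×2
nnTtEE×NnTTEe grid (8·8=64): NnTTEE=8 NnTTEe=8 NnTtEE=8 NnTtEe=8 nnTTEE=8 nnTTEe=8 nnTtEE=8 nnTtEe=8
NnTtEe hits 8/64; gcd=8; 8÷8/64÷8 = 1/8

P(NnTtEe) = 1/8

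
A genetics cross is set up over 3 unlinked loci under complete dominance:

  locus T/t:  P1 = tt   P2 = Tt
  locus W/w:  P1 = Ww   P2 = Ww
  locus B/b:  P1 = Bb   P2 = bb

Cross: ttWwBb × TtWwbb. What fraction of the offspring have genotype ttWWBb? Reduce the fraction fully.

ttWwBb gametes: tWB×2, tWb×2, twB×2, twb×2
TtWwbb gametes: TWb×2, Twb×2, tWb×2, twb×2
ttWwBb×TtWwbb grid (8·8=64): TtWWBb=4 TtWWbb=4 TtWwBb=8 TtWwbb=8 TtwwBb=4 Ttwwbb=4 ttWWBb=4 ttWWbb=4 ttWwBb=8 ttWwbb=8 ttwwBb=4 ttwwbb=4
ttWWBb hits 4/64; gcd=4; 4÷4/64÷4 = 1/16

P(ttWWBb) = 1/16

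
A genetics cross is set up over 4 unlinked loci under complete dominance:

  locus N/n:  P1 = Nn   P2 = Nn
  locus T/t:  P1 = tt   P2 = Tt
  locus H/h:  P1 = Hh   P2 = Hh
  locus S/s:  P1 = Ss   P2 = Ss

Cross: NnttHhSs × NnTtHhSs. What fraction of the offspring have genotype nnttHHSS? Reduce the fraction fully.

P(nnttHHSS) = 1/128

NnttHhSs gametes: NtHS×2, NtHs×2, NthS×2, Nths×2, ntHS×2, ntHs×2, nthS×2, nths×2
NnTtHhSs gametes: NTHS×1, NTHs×1, NThS×1, NThs×1, NtHS×1, NtHs×1, NthS×1, Nths×1, nTHS×1, nTHs×1, nThS×1, nThs×1, ntHS×1, ntHs×1, nthS×1, nths×1
NnttHhSs×NnTtHhSs grid (16·16=256): NNTtHHSS=2 NNTtHHSs=4 NNTtHHss=2 NNTtHhSS=4 NNTtHhSs=8 NNTtHhss=4 NNTthhSS=2 NNTthhSs=4 NNTthhss=2 NNttHHSS=2 NNttHHSs=4 NNttHHss=2 NNttHhSS=4 NNttHhSs=8 NNttHhss=4 NNtthhSS=2 NNtthhSs=4 NNtthhss=2 NnTtHHSS=4 NnTtHHSs=8 NnTtHHss=4 NnTtHhSS=8 NnTtHhSs=16 NnTtHhss=8 NnTthhSS=4 NnTthhSs=8 NnTthhss=4 NnttHHSS=4 NnttHHSs=8 NnttHHss=4 NnttHhSS=8 NnttHhSs=16 NnttHhss=8 NntthhSS=4 NntthhSs=8 Nntthhss=4 nnTtHHSS=2 nnTtHHSs=4 nnTtHHss=2 nnTtHhSS=4 nnTtHhSs=8 nnTtHhss=4 nnTthhSS=2 nnTthhSs=4 nnTthhss=2 nnttHHSS=2 nnttHHSs=4 nnttHHss=2 nnttHhSS=4 nnttHhSs=8 nnttHhss=4 nntthhSS=2 nntthhSs=4 nntthhss=2
nnttHHSS hits 2/256; gcd=2; 2÷2/256÷2 = 1/128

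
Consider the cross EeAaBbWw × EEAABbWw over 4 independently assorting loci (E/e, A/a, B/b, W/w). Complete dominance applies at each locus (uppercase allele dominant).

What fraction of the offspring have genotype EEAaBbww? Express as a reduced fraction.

EeAaBbWw gametes: EABW×1, EABw×1, EAbW×1, EAbw×1, EaBW×1, EaBw×1, EabW×1, Eabw×1, eABW×1, eABw×1, eAbW×1, eAbw×1, eaBW×1, eaBw×1, eabW×1, eabw×1
EEAABbWw gametes: EABW×4, EABw×4, EAbW×4, EAbw×4
EeAaBbWw×EEAABbWw grid (16·16=256): EEAABBWW=4 EEAABBWw=8 EEAABBww=4 EEAABbWW=8 EEAABbWw=16 EEAABbww=8 EEAAbbWW=4 EEAAbbWw=8 EEAAbbww=4 EEAaBBWW=4 EEAaBBWw=8 EEAaBBww=4 EEAaBbWW=8 EEAaBbWw=16 EEAaBbww=8 EEAabbWW=4 EEAabbWw=8 EEAabbww=4 EeAABBWW=4 EeAABBWw=8 EeAABBww=4 EeAABbWW=8 EeAABbWw=16 EeAABbww=8 EeAAbbWW=4 EeAAbbWw=8 EeAAbbww=4 EeAaBBWW=4 EeAaBBWw=8 EeAaBBww=4 EeAaBbWW=8 EeAaBbWw=16 EeAaBbww=8 EeAabbWW=4 EeAabbWw=8 EeAabbww=4
EEAaBbww hits 8/256; gcd=8; 8÷8/256÷8 = 1/32

P(EEAaBbww) = 1/32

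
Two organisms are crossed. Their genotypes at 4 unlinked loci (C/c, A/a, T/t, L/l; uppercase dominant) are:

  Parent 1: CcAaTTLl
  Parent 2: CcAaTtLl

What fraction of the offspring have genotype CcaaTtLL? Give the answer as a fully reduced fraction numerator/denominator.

P(CcaaTtLL) = 1/64

CcAaTTLl gametes: CATL×2, CATl×2, CaTL×2, CaTl×2, cATL×2, cATl×2, caTL×2, caTl×2
CcAaTtLl gametes: CATL×1, CATl×1, CAtL×1, CAtl×1, CaTL×1, CaTl×1, CatL×1, Catl×1, cATL×1, cATl×1, cAtL×1, cAtl×1, caTL×1, caTl×1, catL×1, catl×1
CcAaTTLl×CcAaTtLl grid (16·16=256): CCAATTLL=2 CCAATTLl=4 CCAATTll=2 CCAATtLL=2 CCAATtLl=4 CCAATtll=2 CCAaTTLL=4 CCAaTTLl=8 CCAaTTll=4 CCAaTtLL=4 CCAaTtLl=8 CCAaTtll=4 CCaaTTLL=2 CCaaTTLl=4 CCaaTTll=2 CCaaTtLL=2 CCaaTtLl=4 CCaaTtll=2 CcAATTLL=4 CcAATTLl=8 CcAATTll=4 CcAATtLL=4 CcAATtLl=8 CcAATtll=4 CcAaTTLL=8 CcAaTTLl=16 CcAaTTll=8 CcAaTtLL=8 CcAaTtLl=16 CcAaTtll=8 CcaaTTLL=4 CcaaTTLl=8 CcaaTTll=4 CcaaTtLL=4 CcaaTtLl=8 CcaaTtll=4 ccAATTLL=2 ccAATTLl=4 ccAATTll=2 ccAATtLL=2 ccAATtLl=4 ccAATtll=2 ccAaTTLL=4 ccAaTTLl=8 ccAaTTll=4 ccAaTtLL=4 ccAaTtLl=8 ccAaTtll=4 ccaaTTLL=2 ccaaTTLl=4 ccaaTTll=2 ccaaTtLL=2 ccaaTtLl=4 ccaaTtll=2
CcaaTtLL hits 4/256; gcd=4; 4÷4/256÷4 = 1/64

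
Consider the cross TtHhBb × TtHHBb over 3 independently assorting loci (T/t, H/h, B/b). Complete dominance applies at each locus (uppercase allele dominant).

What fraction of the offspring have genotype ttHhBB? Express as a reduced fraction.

TtHhBb gametes: THB×1, THb×1, ThB×1, Thb×1, tHB×1, tHb×1, thB×1, thb×1
TtHHBb gametes: THB×2, THb×2, tHB×2, tHb×2
TtHhBb×TtHHBb grid (8·8=64): TTHHBB=2 TTHHBb=4 TTHHbb=2 TTHhBB=2 TTHhBb=4 TTHhbb=2 TtHHBB=4 TtHHBb=8 TtHHbb=4 TtHhBB=4 TtHhBb=8 TtHhbb=4 ttHHBB=2 ttHHBb=4 ttHHbb=2 ttHhBB=2 ttHhBb=4 ttHhbb=2
ttHhBB hits 2/64; gcd=2; 2÷2/64÷2 = 1/32

P(ttHhBB) = 1/32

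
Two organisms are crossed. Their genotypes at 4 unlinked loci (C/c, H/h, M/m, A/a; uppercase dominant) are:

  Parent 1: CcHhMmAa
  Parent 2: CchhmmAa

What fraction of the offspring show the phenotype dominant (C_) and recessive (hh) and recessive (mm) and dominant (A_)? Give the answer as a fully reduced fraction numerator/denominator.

P(C_ hh mm A_) = 9/64

CcHhMmAa gametes: CHMA×1, CHMa×1, CHmA×1, CHma×1, ChMA×1, ChMa×1, ChmA×1, Chma×1, cHMA×1, cHMa×1, cHmA×1, cHma×1, chMA×1, chMa×1, chmA×1, chma×1
CchhmmAa gametes: ChmA×4, Chma×4, chmA×4, chma×4
CcHhMmAa×CchhmmAa grid (16·16=256): CCHhMmAA=4 CCHhMmAa=8 CCHhMmaa=4 CCHhmmAA=4 CCHhmmAa=8 CCHhmmaa=4 CChhMmAA=4 CChhMmAa=8 CChhMmaa=4 CChhmmAA=4 CChhmmAa=8 CChhmmaa=4 CcHhMmAA=8 CcHhMmAa=16 CcHhMmaa=8 CcHhmmAA=8 CcHhmmAa=16 CcHhmmaa=8 CchhMmAA=8 CchhMmAa=16 CchhMmaa=8 CchhmmAA=8 CchhmmAa=16 Cchhmmaa=8 ccHhMmAA=4 ccHhMmAa=8 ccHhMmaa=4 ccHhmmAA=4 ccHhmmAa=8 ccHhmmaa=4 cchhMmAA=4 cchhMmAa=8 cchhMmaa=4 cchhmmAA=4 cchhmmAa=8 cchhmmaa=4
C_ hh mm A_ hits 36/256; gcd=4; 36÷4/256÷4 = 9/64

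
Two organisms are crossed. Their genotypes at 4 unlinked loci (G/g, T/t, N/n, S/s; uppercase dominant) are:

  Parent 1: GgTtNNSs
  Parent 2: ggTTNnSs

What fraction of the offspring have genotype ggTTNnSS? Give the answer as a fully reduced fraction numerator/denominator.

GgTtNNSs gametes: GTNS×2, GTNs×2, GtNS×2, GtNs×2, gTNS×2, gTNs×2, gtNS×2, gtNs×2
ggTTNnSs gametes: gTNS×4, gTNs×4, gTnS×4, gTns×4
GgTtNNSs×ggTTNnSs grid (16·16=256): GgTTNNSS=8 GgTTNNSs=16 GgTTNNss=8 GgTTNnSS=8 GgTTNnSs=16 GgTTNnss=8 GgTtNNSS=8 GgTtNNSs=16 GgTtNNss=8 GgTtNnSS=8 GgTtNnSs=16 GgTtNnss=8 ggTTNNSS=8 ggTTNNSs=16 ggTTNNss=8 ggTTNnSS=8 ggTTNnSs=16 ggTTNnss=8 ggTtNNSS=8 ggTtNNSs=16 ggTtNNss=8 ggTtNnSS=8 ggTtNnSs=16 ggTtNnss=8
ggTTNnSS hits 8/256; gcd=8; 8÷8/256÷8 = 1/32

P(ggTTNnSS) = 1/32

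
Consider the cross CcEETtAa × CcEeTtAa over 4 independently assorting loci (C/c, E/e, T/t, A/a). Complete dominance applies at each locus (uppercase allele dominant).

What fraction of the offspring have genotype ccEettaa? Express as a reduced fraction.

CcEETtAa gametes: CETA×2, CETa×2, CEtA×2, CEta×2, cETA×2, cETa×2, cEtA×2, cEta×2
CcEeTtAa gametes: CETA×1, CETa×1, CEtA×1, CEta×1, CeTA×1, CeTa×1, CetA×1, Ceta×1, cETA×1, cETa×1, cEtA×1, cEta×1, ceTA×1, ceTa×1, cetA×1, ceta×1
CcEETtAa×CcEeTtAa grid (16·16=256): CCEETTAA=2 CCEETTAa=4 CCEETTaa=2 CCEETtAA=4 CCEETtAa=8 CCEETtaa=4 CCEEttAA=2 CCEEttAa=4 CCEEttaa=2 CCEeTTAA=2 CCEeTTAa=4 CCEeTTaa=2 CCEeTtAA=4 CCEeTtAa=8 CCEeTtaa=4 CCEettAA=2 CCEettAa=4 CCEettaa=2 CcEETTAA=4 CcEETTAa=8 CcEETTaa=4 CcEETtAA=8 CcEETtAa=16 CcEETtaa=8 CcEEttAA=4 CcEEttAa=8 CcEEttaa=4 CcEeTTAA=4 CcEeTTAa=8 CcEeTTaa=4 CcEeTtAA=8 CcEeTtAa=16 CcEeTtaa=8 CcEettAA=4 CcEettAa=8 CcEettaa=4 ccEETTAA=2 ccEETTAa=4 ccEETTaa=2 ccEETtAA=4 ccEETtAa=8 ccEETtaa=4 ccEEttAA=2 ccEEttAa=4 ccEEttaa=2 ccEeTTAA=2 ccEeTTAa=4 ccEeTTaa=2 ccEeTtAA=4 ccEeTtAa=8 ccEeTtaa=4 ccEettAA=2 ccEettAa=4 ccEettaa=2
ccEettaa hits 2/256; gcd=2; 2÷2/256÷2 = 1/128

P(ccEettaa) = 1/128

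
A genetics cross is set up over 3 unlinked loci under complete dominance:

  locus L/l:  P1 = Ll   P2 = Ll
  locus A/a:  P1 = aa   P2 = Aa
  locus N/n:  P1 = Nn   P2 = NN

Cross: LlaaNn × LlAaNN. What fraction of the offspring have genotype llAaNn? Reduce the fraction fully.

LlaaNn gametes: LaN×2, Lan×2, laN×2, lan×2
LlAaNN gametes: LAN×2, LaN×2, lAN×2, laN×2
LlaaNn×LlAaNN grid (8·8=64): LLAaNN=4 LLAaNn=4 LLaaNN=4 LLaaNn=4 LlAaNN=8 LlAaNn=8 LlaaNN=8 LlaaNn=8 llAaNN=4 llAaNn=4 llaaNN=4 llaaNn=4
llAaNn hits 4/64; gcd=4; 4÷4/64÷4 = 1/16

P(llAaNn) = 1/16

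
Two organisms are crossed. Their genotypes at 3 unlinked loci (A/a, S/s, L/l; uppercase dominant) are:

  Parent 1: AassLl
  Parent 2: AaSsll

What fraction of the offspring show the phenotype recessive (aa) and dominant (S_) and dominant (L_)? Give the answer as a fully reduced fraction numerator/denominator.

P(aa S_ L_) = 1/16

AassLl gametes: AsL×2, Asl×2, asL×2, asl×2
AaSsll gametes: ASl×2, Asl×2, aSl×2, asl×2
AassLl×AaSsll grid (8·8=64): AASsLl=4 AASsll=4 AAssLl=4 AAssll=4 AaSsLl=8 AaSsll=8 AassLl=8 Aassll=8 aaSsLl=4 aaSsll=4 aassLl=4 aassll=4
aa S_ L_ hits 4/64; gcd=4; 4÷4/64÷4 = 1/16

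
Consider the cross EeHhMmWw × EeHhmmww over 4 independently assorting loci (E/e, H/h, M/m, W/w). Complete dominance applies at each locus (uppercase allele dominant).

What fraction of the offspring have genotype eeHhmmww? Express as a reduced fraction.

P(eeHhmmww) = 1/32

EeHhMmWw gametes: EHMW×1, EHMw×1, EHmW×1, EHmw×1, EhMW×1, EhMw×1, EhmW×1, Ehmw×1, eHMW×1, eHMw×1, eHmW×1, eHmw×1, ehMW×1, ehMw×1, ehmW×1, ehmw×1
EeHhmmww gametes: EHmw×4, Ehmw×4, eHmw×4, ehmw×4
EeHhMmWw×EeHhmmww grid (16·16=256): EEHHMmWw=4 EEHHMmww=4 EEHHmmWw=4 EEHHmmww=4 EEHhMmWw=8 EEHhMmww=8 EEHhmmWw=8 EEHhmmww=8 EEhhMmWw=4 EEhhMmww=4 EEhhmmWw=4 EEhhmmww=4 EeHHMmWw=8 EeHHMmww=8 EeHHmmWw=8 EeHHmmww=8 EeHhMmWw=16 EeHhMmww=16 EeHhmmWw=16 EeHhmmww=16 EehhMmWw=8 EehhMmww=8 EehhmmWw=8 Eehhmmww=8 eeHHMmWw=4 eeHHMmww=4 eeHHmmWw=4 eeHHmmww=4 eeHhMmWw=8 eeHhMmww=8 eeHhmmWw=8 eeHhmmww=8 eehhMmWw=4 eehhMmww=4 eehhmmWw=4 eehhmmww=4
eeHhmmww hits 8/256; gcd=8; 8÷8/256÷8 = 1/32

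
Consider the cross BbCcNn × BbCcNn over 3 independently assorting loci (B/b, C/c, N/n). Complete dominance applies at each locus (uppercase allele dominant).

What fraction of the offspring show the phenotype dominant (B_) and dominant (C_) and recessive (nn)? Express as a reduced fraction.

P(B_ C_ nn) = 9/64

BbCcNn gametes: BCN×1, BCn×1, BcN×1, Bcn×1, bCN×1, bCn×1, bcN×1, bcn×1
BbCcNn gametes: BCN×1, BCn×1, BcN×1, Bcn×1, bCN×1, bCn×1, bcN×1, bcn×1
BbCcNn×BbCcNn grid (8·8=64): BBCCNN=1 BBCCNn=2 BBCCnn=1 BBCcNN=2 BBCcNn=4 BBCcnn=2 BBccNN=1 BBccNn=2 BBccnn=1 BbCCNN=2 BbCCNn=4 BbCCnn=2 BbCcNN=4 BbCcNn=8 BbCcnn=4 BbccNN=2 BbccNn=4 Bbccnn=2 bbCCNN=1 bbCCNn=2 bbCCnn=1 bbCcNN=2 bbCcNn=4 bbCcnn=2 bbccNN=1 bbccNn=2 bbccnn=1
B_ C_ nn hits 9/64; gcd=1; 9÷1/64÷1 = 9/64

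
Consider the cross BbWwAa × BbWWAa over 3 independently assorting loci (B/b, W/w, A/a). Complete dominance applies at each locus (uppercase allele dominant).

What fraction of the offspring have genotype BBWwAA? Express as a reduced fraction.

BbWwAa gametes: BWA×1, BWa×1, BwA×1, Bwa×1, bWA×1, bWa×1, bwA×1, bwa×1
BbWWAa gametes: BWA×2, BWa×2, bWA×2, bWa×2
BbWwAa×BbWWAa grid (8·8=64): BBWWAA=2 BBWWAa=4 BBWWaa=2 BBWwAA=2 BBWwAa=4 BBWwaa=2 BbWWAA=4 BbWWAa=8 BbWWaa=4 BbWwAA=4 BbWwAa=8 BbWwaa=4 bbWWAA=2 bbWWAa=4 bbWWaa=2 bbWwAA=2 bbWwAa=4 bbWwaa=2
BBWwAA hits 2/64; gcd=2; 2÷2/64÷2 = 1/32

P(BBWwAA) = 1/32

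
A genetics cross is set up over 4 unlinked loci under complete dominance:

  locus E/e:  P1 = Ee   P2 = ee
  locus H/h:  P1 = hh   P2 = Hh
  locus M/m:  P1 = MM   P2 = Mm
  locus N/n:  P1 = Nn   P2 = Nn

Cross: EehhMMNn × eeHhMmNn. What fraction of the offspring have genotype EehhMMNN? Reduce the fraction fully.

P(EehhMMNN) = 1/32

EehhMMNn gametes: EhMN×4, EhMn×4, ehMN×4, ehMn×4
eeHhMmNn gametes: eHMN×2, eHMn×2, eHmN×2, eHmn×2, ehMN×2, ehMn×2, ehmN×2, ehmn×2
EehhMMNn×eeHhMmNn grid (16·16=256): EeHhMMNN=8 EeHhMMNn=16 EeHhMMnn=8 EeHhMmNN=8 EeHhMmNn=16 EeHhMmnn=8 EehhMMNN=8 EehhMMNn=16 EehhMMnn=8 EehhMmNN=8 EehhMmNn=16 EehhMmnn=8 eeHhMMNN=8 eeHhMMNn=16 eeHhMMnn=8 eeHhMmNN=8 eeHhMmNn=16 eeHhMmnn=8 eehhMMNN=8 eehhMMNn=16 eehhMMnn=8 eehhMmNN=8 eehhMmNn=16 eehhMmnn=8
EehhMMNN hits 8/256; gcd=8; 8÷8/256÷8 = 1/32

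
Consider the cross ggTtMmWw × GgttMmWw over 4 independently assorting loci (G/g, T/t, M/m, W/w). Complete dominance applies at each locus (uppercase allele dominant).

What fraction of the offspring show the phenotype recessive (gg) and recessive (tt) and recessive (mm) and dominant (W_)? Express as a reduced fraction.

ggTtMmWw gametes: gTMW×2, gTMw×2, gTmW×2, gTmw×2, gtMW×2, gtMw×2, gtmW×2, gtmw×2
GgttMmWw gametes: GtMW×2, GtMw×2, GtmW×2, Gtmw×2, gtMW×2, gtMw×2, gtmW×2, gtmw×2
ggTtMmWw×GgttMmWw grid (16·16=256): GgTtMMWW=4 GgTtMMWw=8 GgTtMMww=4 GgTtMmWW=8 GgTtMmWw=16 GgTtMmww=8 GgTtmmWW=4 GgTtmmWw=8 GgTtmmww=4 GgttMMWW=4 GgttMMWw=8 GgttMMww=4 GgttMmWW=8 GgttMmWw=16 GgttMmww=8 GgttmmWW=4 GgttmmWw=8 Ggttmmww=4 ggTtMMWW=4 ggTtMMWw=8 ggTtMMww=4 ggTtMmWW=8 ggTtMmWw=16 ggTtMmww=8 ggTtmmWW=4 ggTtmmWw=8 ggTtmmww=4 ggttMMWW=4 ggttMMWw=8 ggttMMww=4 ggttMmWW=8 ggttMmWw=16 ggttMmww=8 ggttmmWW=4 ggttmmWw=8 ggttmmww=4
gg tt mm W_ hits 12/256; gcd=4; 12÷4/256÷4 = 3/64

P(gg tt mm W_) = 3/64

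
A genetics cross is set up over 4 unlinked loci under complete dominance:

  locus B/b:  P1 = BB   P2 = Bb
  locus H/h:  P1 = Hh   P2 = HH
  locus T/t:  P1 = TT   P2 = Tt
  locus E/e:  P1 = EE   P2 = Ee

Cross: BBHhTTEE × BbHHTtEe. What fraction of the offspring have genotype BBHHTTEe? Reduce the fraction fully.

BBHhTTEE gametes: BHTE×8, BhTE×8
BbHHTtEe gametes: BHTE×2, BHTe×2, BHtE×2, BHte×2, bHTE×2, bHTe×2, bHtE×2, bHte×2
BBHhTTEE×BbHHTtEe grid (16·16=256): BBHHTTEE=16 BBHHTTEe=16 BBHHTtEE=16 BBHHTtEe=16 BBHhTTEE=16 BBHhTTEe=16 BBHhTtEE=16 BBHhTtEe=16 BbHHTTEE=16 BbHHTTEe=16 BbHHTtEE=16 BbHHTtEe=16 BbHhTTEE=16 BbHhTTEe=16 BbHhTtEE=16 BbHhTtEe=16
BBHHTTEe hits 16/256; gcd=16; 16÷16/256÷16 = 1/16

P(BBHHTTEe) = 1/16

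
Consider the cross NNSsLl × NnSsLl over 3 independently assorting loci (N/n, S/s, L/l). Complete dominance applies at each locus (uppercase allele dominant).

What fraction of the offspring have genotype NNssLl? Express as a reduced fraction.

NNSsLl gametes: NSL×2, NSl×2, NsL×2, Nsl×2
NnSsLl gametes: NSL×1, NSl×1, NsL×1, Nsl×1, nSL×1, nSl×1, nsL×1, nsl×1
NNSsLl×NnSsLl grid (8·8=64): NNSSLL=2 NNSSLl=4 NNSSll=2 NNSsLL=4 NNSsLl=8 NNSsll=4 NNssLL=2 NNssLl=4 NNssll=2 NnSSLL=2 NnSSLl=4 NnSSll=2 NnSsLL=4 NnSsLl=8 NnSsll=4 NnssLL=2 NnssLl=4 Nnssll=2
NNssLl hits 4/64; gcd=4; 4÷4/64÷4 = 1/16

P(NNssLl) = 1/16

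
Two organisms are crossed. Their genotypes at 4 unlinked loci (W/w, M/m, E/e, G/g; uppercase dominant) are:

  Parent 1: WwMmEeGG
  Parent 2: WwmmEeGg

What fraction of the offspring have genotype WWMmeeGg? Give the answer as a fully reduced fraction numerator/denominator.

WwMmEeGG gametes: WMEG×2, WMeG×2, WmEG×2, WmeG×2, wMEG×2, wMeG×2, wmEG×2, wmeG×2
WwmmEeGg gametes: WmEG×2, WmEg×2, WmeG×2, Wmeg×2, wmEG×2, wmEg×2, wmeG×2, wmeg×2
WwMmEeGG×WwmmEeGg grid (16·16=256): WWMmEEGG=4 WWMmEEGg=4 WWMmEeGG=8 WWMmEeGg=8 WWMmeeGG=4 WWMmeeGg=4 WWmmEEGG=4 WWmmEEGg=4 WWmmEeGG=8 WWmmEeGg=8 WWmmeeGG=4 WWmmeeGg=4 WwMmEEGG=8 WwMmEEGg=8 WwMmEeGG=16 WwMmEeGg=16 WwMmeeGG=8 WwMmeeGg=8 WwmmEEGG=8 WwmmEEGg=8 WwmmEeGG=16 WwmmEeGg=16 WwmmeeGG=8 WwmmeeGg=8 wwMmEEGG=4 wwMmEEGg=4 wwMmEeGG=8 wwMmEeGg=8 wwMmeeGG=4 wwMmeeGg=4 wwmmEEGG=4 wwmmEEGg=4 wwmmEeGG=8 wwmmEeGg=8 wwmmeeGG=4 wwmmeeGg=4
WWMmeeGg hits 4/256; gcd=4; 4÷4/256÷4 = 1/64

P(WWMmeeGg) = 1/64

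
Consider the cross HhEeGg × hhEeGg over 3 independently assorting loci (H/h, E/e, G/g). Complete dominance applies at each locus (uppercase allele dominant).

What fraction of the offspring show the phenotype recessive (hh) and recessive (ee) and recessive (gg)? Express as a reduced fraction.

P(hh ee gg) = 1/32

HhEeGg gametes: HEG×1, HEg×1, HeG×1, Heg×1, hEG×1, hEg×1, heG×1, heg×1
hhEeGg gametes: hEG×2, hEg×2, heG×2, heg×2
HhEeGg×hhEeGg grid (8·8=64): HhEEGG=2 HhEEGg=4 HhEEgg=2 HhEeGG=4 HhEeGg=8 HhEegg=4 HheeGG=2 HheeGg=4 Hheegg=2 hhEEGG=2 hhEEGg=4 hhEEgg=2 hhEeGG=4 hhEeGg=8 hhEegg=4 hheeGG=2 hheeGg=4 hheegg=2
hh ee gg hits 2/64; gcd=2; 2÷2/64÷2 = 1/32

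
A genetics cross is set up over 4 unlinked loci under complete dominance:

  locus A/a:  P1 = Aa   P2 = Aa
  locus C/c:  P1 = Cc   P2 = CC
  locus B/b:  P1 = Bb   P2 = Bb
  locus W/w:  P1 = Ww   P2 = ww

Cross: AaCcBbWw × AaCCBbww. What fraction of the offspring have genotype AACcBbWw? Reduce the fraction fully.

AaCcBbWw gametes: ACBW×1, ACBw×1, ACbW×1, ACbw×1, AcBW×1, AcBw×1, AcbW×1, Acbw×1, aCBW×1, aCBw×1, aCbW×1, aCbw×1, acBW×1, acBw×1, acbW×1, acbw×1
AaCCBbww gametes: ACBw×4, ACbw×4, aCBw×4, aCbw×4
AaCcBbWw×AaCCBbww grid (16·16=256): AACCBBWw=4 AACCBBww=4 AACCBbWw=8 AACCBbww=8 AACCbbWw=4 AACCbbww=4 AACcBBWw=4 AACcBBww=4 AACcBbWw=8 AACcBbww=8 AACcbbWw=4 AACcbbww=4 AaCCBBWw=8 AaCCBBww=8 AaCCBbWw=16 AaCCBbww=16 AaCCbbWw=8 AaCCbbww=8 AaCcBBWw=8 AaCcBBww=8 AaCcBbWw=16 AaCcBbww=16 AaCcbbWw=8 AaCcbbww=8 aaCCBBWw=4 aaCCBBww=4 aaCCBbWw=8 aaCCBbww=8 aaCCbbWw=4 aaCCbbww=4 aaCcBBWw=4 aaCcBBww=4 aaCcBbWw=8 aaCcBbww=8 aaCcbbWw=4 aaCcbbww=4
AACcBbWw hits 8/256; gcd=8; 8÷8/256÷8 = 1/32

P(AACcBbWw) = 1/32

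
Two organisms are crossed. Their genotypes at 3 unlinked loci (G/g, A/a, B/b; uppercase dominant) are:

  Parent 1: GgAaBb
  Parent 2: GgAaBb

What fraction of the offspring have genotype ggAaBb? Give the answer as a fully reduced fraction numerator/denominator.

P(ggAaBb) = 1/16

GgAaBb gametes: GAB×1, GAb×1, GaB×1, Gab×1, gAB×1, gAb×1, gaB×1, gab×1
GgAaBb gametes: GAB×1, GAb×1, GaB×1, Gab×1, gAB×1, gAb×1, gaB×1, gab×1
GgAaBb×GgAaBb grid (8·8=64): GGAABB=1 GGAABb=2 GGAAbb=1 GGAaBB=2 GGAaBb=4 GGAabb=2 GGaaBB=1 GGaaBb=2 GGaabb=1 GgAABB=2 GgAABb=4 GgAAbb=2 GgAaBB=4 GgAaBb=8 GgAabb=4 GgaaBB=2 GgaaBb=4 Ggaabb=2 ggAABB=1 ggAABb=2 ggAAbb=1 ggAaBB=2 ggAaBb=4 ggAabb=2 ggaaBB=1 ggaaBb=2 ggaabb=1
ggAaBb hits 4/64; gcd=4; 4÷4/64÷4 = 1/16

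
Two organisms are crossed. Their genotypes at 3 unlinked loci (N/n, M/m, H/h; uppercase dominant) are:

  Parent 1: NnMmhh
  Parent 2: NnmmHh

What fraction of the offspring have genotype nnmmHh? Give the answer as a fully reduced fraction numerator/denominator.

NnMmhh gametes: NMh×2, Nmh×2, nMh×2, nmh×2
NnmmHh gametes: NmH×2, Nmh×2, nmH×2, nmh×2
NnMmhh×NnmmHh grid (8·8=64): NNMmHh=4 NNMmhh=4 NNmmHh=4 NNmmhh=4 NnMmHh=8 NnMmhh=8 NnmmHh=8 Nnmmhh=8 nnMmHh=4 nnMmhh=4 nnmmHh=4 nnmmhh=4
nnmmHh hits 4/64; gcd=4; 4÷4/64÷4 = 1/16

P(nnmmHh) = 1/16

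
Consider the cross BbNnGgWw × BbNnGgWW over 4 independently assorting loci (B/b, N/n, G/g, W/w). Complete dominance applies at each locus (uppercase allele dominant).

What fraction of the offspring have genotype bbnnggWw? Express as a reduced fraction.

P(bbnnggWw) = 1/128

BbNnGgWw gametes: BNGW×1, BNGw×1, BNgW×1, BNgw×1, BnGW×1, BnGw×1, BngW×1, Bngw×1, bNGW×1, bNGw×1, bNgW×1, bNgw×1, bnGW×1, bnGw×1, bngW×1, bngw×1
BbNnGgWW gametes: BNGW×2, BNgW×2, BnGW×2, BngW×2, bNGW×2, bNgW×2, bnGW×2, bngW×2
BbNnGgWw×BbNnGgWW grid (16·16=256): BBNNGGWW=2 BBNNGGWw=2 BBNNGgWW=4 BBNNGgWw=4 BBNNggWW=2 BBNNggWw=2 BBNnGGWW=4 BBNnGGWw=4 BBNnGgWW=8 BBNnGgWw=8 BBNnggWW=4 BBNnggWw=4 BBnnGGWW=2 BBnnGGWw=2 BBnnGgWW=4 BBnnGgWw=4 BBnnggWW=2 BBnnggWw=2 BbNNGGWW=4 BbNNGGWw=4 BbNNGgWW=8 BbNNGgWw=8 BbNNggWW=4 BbNNggWw=4 BbNnGGWW=8 BbNnGGWw=8 BbNnGgWW=16 BbNnGgWw=16 BbNnggWW=8 BbNnggWw=8 BbnnGGWW=4 BbnnGGWw=4 BbnnGgWW=8 BbnnGgWw=8 BbnnggWW=4 BbnnggWw=4 bbNNGGWW=2 bbNNGGWw=2 bbNNGgWW=4 bbNNGgWw=4 bbNNggWW=2 bbNNggWw=2 bbNnGGWW=4 bbNnGGWw=4 bbNnGgWW=8 bbNnGgWw=8 bbNnggWW=4 bbNnggWw=4 bbnnGGWW=2 bbnnGGWw=2 bbnnGgWW=4 bbnnGgWw=4 bbnnggWW=2 bbnnggWw=2
bbnnggWw hits 2/256; gcd=2; 2÷2/256÷2 = 1/128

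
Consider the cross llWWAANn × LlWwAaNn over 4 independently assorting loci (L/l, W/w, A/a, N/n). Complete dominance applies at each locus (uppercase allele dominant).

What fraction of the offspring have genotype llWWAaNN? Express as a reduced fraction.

llWWAANn gametes: lWAN×8, lWAn×8
LlWwAaNn gametes: LWAN×1, LWAn×1, LWaN×1, LWan×1, LwAN×1, LwAn×1, LwaN×1, Lwan×1, lWAN×1, lWAn×1, lWaN×1, lWan×1, lwAN×1, lwAn×1, lwaN×1, lwan×1
llWWAANn×LlWwAaNn grid (16·16=256): LlWWAANN=8 LlWWAANn=16 LlWWAAnn=8 LlWWAaNN=8 LlWWAaNn=16 LlWWAann=8 LlWwAANN=8 LlWwAANn=16 LlWwAAnn=8 LlWwAaNN=8 LlWwAaNn=16 LlWwAann=8 llWWAANN=8 llWWAANn=16 llWWAAnn=8 llWWAaNN=8 llWWAaNn=16 llWWAann=8 llWwAANN=8 llWwAANn=16 llWwAAnn=8 llWwAaNN=8 llWwAaNn=16 llWwAann=8
llWWAaNN hits 8/256; gcd=8; 8÷8/256÷8 = 1/32

P(llWWAaNN) = 1/32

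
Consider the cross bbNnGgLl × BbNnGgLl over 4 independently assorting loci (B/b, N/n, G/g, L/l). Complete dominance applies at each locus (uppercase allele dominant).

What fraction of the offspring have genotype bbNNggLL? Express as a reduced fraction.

bbNnGgLl gametes: bNGL×2, bNGl×2, bNgL×2, bNgl×2, bnGL×2, bnGl×2, bngL×2, bngl×2
BbNnGgLl gametes: BNGL×1, BNGl×1, BNgL×1, BNgl×1, BnGL×1, BnGl×1, BngL×1, Bngl×1, bNGL×1, bNGl×1, bNgL×1, bNgl×1, bnGL×1, bnGl×1, bngL×1, bngl×1
bbNnGgLl×BbNnGgLl grid (16·16=256): BbNNGGLL=2 BbNNGGLl=4 BbNNGGll=2 BbNNGgLL=4 BbNNGgLl=8 BbNNGgll=4 BbNNggLL=2 BbNNggLl=4 BbNNggll=2 BbNnGGLL=4 BbNnGGLl=8 BbNnGGll=4 BbNnGgLL=8 BbNnGgLl=16 BbNnGgll=8 BbNnggLL=4 BbNnggLl=8 BbNnggll=4 BbnnGGLL=2 BbnnGGLl=4 BbnnGGll=2 BbnnGgLL=4 BbnnGgLl=8 BbnnGgll=4 BbnnggLL=2 BbnnggLl=4 Bbnnggll=2 bbNNGGLL=2 bbNNGGLl=4 bbNNGGll=2 bbNNGgLL=4 bbNNGgLl=8 bbNNGgll=4 bbNNggLL=2 bbNNggLl=4 bbNNggll=2 bbNnGGLL=4 bbNnGGLl=8 bbNnGGll=4 bbNnGgLL=8 bbNnGgLl=16 bbNnGgll=8 bbNnggLL=4 bbNnggLl=8 bbNnggll=4 bbnnGGLL=2 bbnnGGLl=4 bbnnGGll=2 bbnnGgLL=4 bbnnGgLl=8 bbnnGgll=4 bbnnggLL=2 bbnnggLl=4 bbnnggll=2
bbNNggLL hits 2/256; gcd=2; 2÷2/256÷2 = 1/128

P(bbNNggLL) = 1/128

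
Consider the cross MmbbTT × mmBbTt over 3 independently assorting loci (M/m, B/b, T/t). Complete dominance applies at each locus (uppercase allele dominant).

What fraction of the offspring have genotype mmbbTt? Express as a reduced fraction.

MmbbTT gametes: MbT×4, mbT×4
mmBbTt gametes: mBT×2, mBt×2, mbT×2, mbt×2
MmbbTT×mmBbTt grid (8·8=64): MmBbTT=8 MmBbTt=8 MmbbTT=8 MmbbTt=8 mmBbTT=8 mmBbTt=8 mmbbTT=8 mmbbTt=8
mmbbTt hits 8/64; gcd=8; 8÷8/64÷8 = 1/8

P(mmbbTt) = 1/8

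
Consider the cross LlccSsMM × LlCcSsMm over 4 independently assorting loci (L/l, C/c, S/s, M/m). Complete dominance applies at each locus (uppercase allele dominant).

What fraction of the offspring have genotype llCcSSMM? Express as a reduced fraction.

P(llCcSSMM) = 1/64

LlccSsMM gametes: LcSM×4, LcsM×4, lcSM×4, lcsM×4
LlCcSsMm gametes: LCSM×1, LCSm×1, LCsM×1, LCsm×1, LcSM×1, LcSm×1, LcsM×1, Lcsm×1, lCSM×1, lCSm×1, lCsM×1, lCsm×1, lcSM×1, lcSm×1, lcsM×1, lcsm×1
LlccSsMM×LlCcSsMm grid (16·16=256): LLCcSSMM=4 LLCcSSMm=4 LLCcSsMM=8 LLCcSsMm=8 LLCcssMM=4 LLCcssMm=4 LLccSSMM=4 LLccSSMm=4 LLccSsMM=8 LLccSsMm=8 LLccssMM=4 LLccssMm=4 LlCcSSMM=8 LlCcSSMm=8 LlCcSsMM=16 LlCcSsMm=16 LlCcssMM=8 LlCcssMm=8 LlccSSMM=8 LlccSSMm=8 LlccSsMM=16 LlccSsMm=16 LlccssMM=8 LlccssMm=8 llCcSSMM=4 llCcSSMm=4 llCcSsMM=8 llCcSsMm=8 llCcssMM=4 llCcssMm=4 llccSSMM=4 llccSSMm=4 llccSsMM=8 llccSsMm=8 llccssMM=4 llccssMm=4
llCcSSMM hits 4/256; gcd=4; 4÷4/256÷4 = 1/64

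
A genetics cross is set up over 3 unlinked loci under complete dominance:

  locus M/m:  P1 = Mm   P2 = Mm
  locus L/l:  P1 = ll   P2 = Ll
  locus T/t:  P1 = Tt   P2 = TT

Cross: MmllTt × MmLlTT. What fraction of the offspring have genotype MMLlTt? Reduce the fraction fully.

P(MMLlTt) = 1/16

MmllTt gametes: MlT×2, Mlt×2, mlT×2, mlt×2
MmLlTT gametes: MLT×2, MlT×2, mLT×2, mlT×2
MmllTt×MmLlTT grid (8·8=64): MMLlTT=4 MMLlTt=4 MMllTT=4 MMllTt=4 MmLlTT=8 MmLlTt=8 MmllTT=8 MmllTt=8 mmLlTT=4 mmLlTt=4 mmllTT=4 mmllTt=4
MMLlTt hits 4/64; gcd=4; 4÷4/64÷4 = 1/16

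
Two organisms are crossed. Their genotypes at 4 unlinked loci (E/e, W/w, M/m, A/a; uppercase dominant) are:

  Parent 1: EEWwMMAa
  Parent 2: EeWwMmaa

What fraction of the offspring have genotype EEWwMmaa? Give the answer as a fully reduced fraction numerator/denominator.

P(EEWwMmaa) = 1/16

EEWwMMAa gametes: EWMA×4, EWMa×4, EwMA×4, EwMa×4
EeWwMmaa gametes: EWMa×2, EWma×2, EwMa×2, Ewma×2, eWMa×2, eWma×2, ewMa×2, ewma×2
EEWwMMAa×EeWwMmaa grid (16·16=256): EEWWMMAa=8 EEWWMMaa=8 EEWWMmAa=8 EEWWMmaa=8 EEWwMMAa=16 EEWwMMaa=16 EEWwMmAa=16 EEWwMmaa=16 EEwwMMAa=8 EEwwMMaa=8 EEwwMmAa=8 EEwwMmaa=8 EeWWMMAa=8 EeWWMMaa=8 EeWWMmAa=8 EeWWMmaa=8 EeWwMMAa=16 EeWwMMaa=16 EeWwMmAa=16 EeWwMmaa=16 EewwMMAa=8 EewwMMaa=8 EewwMmAa=8 EewwMmaa=8
EEWwMmaa hits 16/256; gcd=16; 16÷16/256÷16 = 1/16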